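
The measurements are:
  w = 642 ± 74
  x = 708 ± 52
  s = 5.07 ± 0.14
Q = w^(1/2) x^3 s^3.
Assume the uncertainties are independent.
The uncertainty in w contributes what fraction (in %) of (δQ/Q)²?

5.66%

(δQ/Q)² = (½·δw/w)² + (3·δx/x)² + (3·δs/s)²
  w term: (0.5×0.115)² = 0.00332
  x term: (3×0.0734)² = 0.0485
  s term: (3×0.0276)² = 0.00686
Total = 0.0587. Share from w = 0.00332/0.0587 = 0.0566.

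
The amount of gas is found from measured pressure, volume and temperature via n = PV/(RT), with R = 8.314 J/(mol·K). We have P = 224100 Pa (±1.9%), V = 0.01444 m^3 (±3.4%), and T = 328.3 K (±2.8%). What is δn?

0.0569 mol

Since n is a product/quotient, work with relative uncertainties:
  (1·δP/P)² = (1×0.0190)² = 0.000361;  (1·δV/V)² = (1×0.0340)² = 0.00116;  (-1·δT/T)² = (-1×0.0280)² = 0.000784
δn/n = √(0.00230) = 0.0480
n = 1.186 mol, so δn = 0.0480 × 1.186 = 0.0569 mol.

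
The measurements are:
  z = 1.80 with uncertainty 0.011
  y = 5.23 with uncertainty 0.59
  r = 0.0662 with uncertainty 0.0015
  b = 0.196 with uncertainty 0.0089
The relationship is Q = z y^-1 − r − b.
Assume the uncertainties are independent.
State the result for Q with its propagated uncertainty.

Let p = z·y^-1 = 0.344. δp/p = √((1·δz/z)² + (-1·δy/y)²) = √(3.73e-05 + 0.0127) = 0.113, so δp = 0.0389.
Q = p − r − b: δQ = √(δp² + δr² + δb²) = √(0.00151 + 2.25e-06 + 7.92e-05) = 0.0399
Q = 0.0820.

0.0820 ± 0.0399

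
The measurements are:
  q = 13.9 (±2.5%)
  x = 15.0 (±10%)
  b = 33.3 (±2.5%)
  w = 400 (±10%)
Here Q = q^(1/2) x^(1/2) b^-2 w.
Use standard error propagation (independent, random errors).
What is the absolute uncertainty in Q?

Each factor contributes (exponent × relative error)² to (δQ/Q)²:
  (½·δq/q)² = (0.5×0.0250)² = 0.000156;  (½·δx/x)² = (0.5×0.100)² = 0.00250;  (-2·δb/b)² = (-2×0.0250)² = 0.00250;  (1·δw/w)² = (1×0.100)² = 0.0100
δQ/Q = √(0.0152) = 0.123
Q = 5.21, so δQ = 0.123 × 5.21 = 0.641.

0.641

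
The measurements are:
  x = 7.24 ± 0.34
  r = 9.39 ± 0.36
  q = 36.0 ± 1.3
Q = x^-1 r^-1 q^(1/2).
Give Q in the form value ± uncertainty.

Relative error in a monomial: (δQ/Q)² = Σ (nᵢ · δxᵢ/xᵢ)².
  (-1·δx/x)² = (-1×0.0470)² = 0.00221;  (-1·δr/r)² = (-1×0.0383)² = 0.00147;  (½·δq/q)² = (0.5×0.0361)² = 0.000326
δQ/Q = √(0.00400) = 0.0633
Q = 0.0883, so δQ = 0.0633 × 0.0883 = 0.00558.

0.0883 ± 0.00558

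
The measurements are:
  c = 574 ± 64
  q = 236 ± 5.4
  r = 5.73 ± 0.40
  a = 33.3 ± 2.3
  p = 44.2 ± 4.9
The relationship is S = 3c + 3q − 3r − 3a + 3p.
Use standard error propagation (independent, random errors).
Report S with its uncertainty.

2450 ± 193

For a sum/difference, combine absolute errors in quadrature:
  (3·δc)² = 36900;  (3·δq)² = 262;  (3·δr)² = 1.44;  (3·δa)² = 47.6;  (3·δp)² = 216
δS = √(37400) = 193
S = 2450.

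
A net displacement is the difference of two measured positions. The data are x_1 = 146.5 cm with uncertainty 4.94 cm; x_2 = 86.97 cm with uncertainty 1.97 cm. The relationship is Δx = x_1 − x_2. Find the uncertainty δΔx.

Absolute uncertainties add in quadrature for a linear combination:
  (δx_1)² = 24.4;  (δx_2)² = 3.88
δΔx = √(28.3) = 5.32 cm

5.32 cm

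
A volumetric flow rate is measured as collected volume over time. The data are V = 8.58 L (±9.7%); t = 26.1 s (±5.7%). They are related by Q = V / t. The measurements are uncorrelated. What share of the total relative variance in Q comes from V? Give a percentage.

74.3%

(δQ/Q)² = (1·δV/V)² + (-1·δt/t)²
  V term: (1×0.0970)² = 0.00941
  t term: (-1×0.0570)² = 0.00325
Total = 0.0127. Share from V = 0.00941/0.0127 = 0.743.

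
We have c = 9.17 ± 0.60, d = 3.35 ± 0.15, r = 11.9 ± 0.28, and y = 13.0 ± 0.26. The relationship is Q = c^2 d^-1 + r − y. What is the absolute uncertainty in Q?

3.49

Let p = c^2·d^-1 = 25.1. δp/p = √((2·δc/c)² + (-1·δd/d)²) = √(0.0171 + 0.00200) = 0.138, so δp = 3.47.
Q = p + r − y: δQ = √(δp² + δr² + δy²) = √(12.1 + 0.0784 + 0.0676) = 3.49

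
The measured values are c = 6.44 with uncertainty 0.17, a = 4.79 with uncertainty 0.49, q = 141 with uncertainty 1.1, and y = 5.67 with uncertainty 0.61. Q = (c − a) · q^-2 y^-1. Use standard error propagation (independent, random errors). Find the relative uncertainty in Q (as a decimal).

0.333

Let u = c − a = 1.65. δu = √(δc² + δa²) = √(0.0289 + 0.240) = 0.519, so δu/u = 0.314.
Q is then a monomial in u, q, y:
δQ/Q = √((δu/u)² + (-2·δq/q)² + (-1·δy/y)²) = √(0.0988 + 0.000243 + 0.0116) = 0.333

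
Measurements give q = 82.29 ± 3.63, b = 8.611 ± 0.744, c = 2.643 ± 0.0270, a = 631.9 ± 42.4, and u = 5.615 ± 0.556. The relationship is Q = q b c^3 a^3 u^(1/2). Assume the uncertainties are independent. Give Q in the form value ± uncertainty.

For a monomial Q ∝ q, b, c^3, a^3, u^(1/2), fractional errors add in quadrature:
  (1·δq/q)² = (1×0.0441)² = 0.00195;  (1·δb/b)² = (1×0.0864)² = 0.00747;  (3·δc/c)² = (3×0.0102)² = 0.000939;  (3·δa/a)² = (3×0.0671)² = 0.0405;  (½·δu/u)² = (0.5×0.0990)² = 0.00245
δQ/Q = √(0.0533) = 0.231
Q = 7.822e+12, so δQ = 0.231 × 7.822e+12 = 1.81e+12.

(7.822 ± 1.81) × 10^12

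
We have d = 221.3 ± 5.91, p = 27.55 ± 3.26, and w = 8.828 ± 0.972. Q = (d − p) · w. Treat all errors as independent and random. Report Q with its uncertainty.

1710 ± 198

Let u = d − p = 193.8. δu = √(δd² + δp²) = √(34.9 + 10.6) = 6.75, so δu/u = 0.0348.
Q is then a monomial in u, w:
δQ/Q = √((δu/u)² + (1·δw/w)²) = √(0.00121 + 0.0121) = 0.115
Q = 1710, so δQ = 0.115 × 1710 = 198.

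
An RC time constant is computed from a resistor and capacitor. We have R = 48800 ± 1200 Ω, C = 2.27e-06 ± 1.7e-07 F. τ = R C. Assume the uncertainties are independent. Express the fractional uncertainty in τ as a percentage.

7.88%

Since τ is a product/quotient, work with relative uncertainties:
  (1·δR/R)² = (1×0.0246)² = 0.000605;  (1·δC/C)² = (1×0.0749)² = 0.00561
δτ/τ = √(0.00621) = 0.0788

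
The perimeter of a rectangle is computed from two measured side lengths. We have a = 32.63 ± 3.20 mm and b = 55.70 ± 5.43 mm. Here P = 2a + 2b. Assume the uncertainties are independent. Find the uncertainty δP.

For a sum/difference, combine absolute errors in quadrature:
  (2·δa)² = 41.0;  (2·δb)² = 118
δP = √(159) = 12.6 mm

12.6 mm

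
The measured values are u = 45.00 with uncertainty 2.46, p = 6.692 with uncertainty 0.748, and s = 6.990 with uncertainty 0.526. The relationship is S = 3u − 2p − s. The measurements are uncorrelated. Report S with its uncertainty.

114.6 ± 7.55

Each term contributes (cᵢ δxᵢ)² to (δS)²:
  (3·δu)² = 54.5;  (2·δp)² = 2.24;  (δs)² = 0.277
δS = √(57.0) = 7.55
S = 114.6.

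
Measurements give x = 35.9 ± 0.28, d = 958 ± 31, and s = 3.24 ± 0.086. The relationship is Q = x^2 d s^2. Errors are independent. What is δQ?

8.31e+05

Since Q is a product/quotient, work with relative uncertainties:
  (2·δx/x)² = (2×0.00780)² = 0.000243;  (1·δd/d)² = (1×0.0324)² = 0.00105;  (2·δs/s)² = (2×0.0265)² = 0.00282
δQ/Q = √(0.00411) = 0.0641
Q = 1.3e+07, so δQ = 0.0641 × 1.3e+07 = 8.31e+05.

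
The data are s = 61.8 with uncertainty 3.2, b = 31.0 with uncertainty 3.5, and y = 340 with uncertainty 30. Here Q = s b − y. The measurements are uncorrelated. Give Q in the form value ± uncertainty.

1580 ± 240

Let p = s·b = 1920. δp/p = √((1·δs/s)² + (1·δb/b)²) = √(0.00268 + 0.0127) = 0.124, so δp = 238.
Q = p − y: δQ = √(δp² + δy²) = √(56600 + 900) = 240
Q = 1580.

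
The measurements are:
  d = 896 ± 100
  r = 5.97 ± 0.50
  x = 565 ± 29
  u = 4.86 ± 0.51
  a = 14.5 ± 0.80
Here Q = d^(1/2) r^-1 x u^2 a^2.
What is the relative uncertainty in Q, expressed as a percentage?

26.3%

For a monomial Q ∝ d^(1/2), r^-1, x, u^2, a^2, fractional errors add in quadrature:
  (½·δd/d)² = (0.5×0.112)² = 0.00311;  (-1·δr/r)² = (-1×0.0838)² = 0.00701;  (1·δx/x)² = (1×0.0513)² = 0.00263;  (2·δu/u)² = (2×0.105)² = 0.0440;  (2·δa/a)² = (2×0.0552)² = 0.0122
δQ/Q = √(0.0690) = 0.263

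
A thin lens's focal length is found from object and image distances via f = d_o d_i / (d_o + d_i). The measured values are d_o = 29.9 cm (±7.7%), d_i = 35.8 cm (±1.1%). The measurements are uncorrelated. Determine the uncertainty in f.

∂f/∂d_o = (d_i/(d_o+d_i))² = 0.297;  ∂f/∂d_i = (d_o/(d_o+d_i))² = 0.207
δf = √((∂f/∂d_o · δd_o)² + (∂f/∂d_i · δd_i)²) = √(0.467 + 0.00665) = 0.688 cm

0.688 cm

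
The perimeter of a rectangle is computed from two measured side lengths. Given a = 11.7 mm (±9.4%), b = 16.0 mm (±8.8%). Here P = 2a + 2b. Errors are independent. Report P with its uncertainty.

55.4 ± 3.57 mm

P is a linear combination, so absolute uncertainties add in quadrature:
  (2·δa)² = 4.84;  (2·δb)² = 7.93
δP = √(12.8) = 3.57 mm
P = 55.4 mm.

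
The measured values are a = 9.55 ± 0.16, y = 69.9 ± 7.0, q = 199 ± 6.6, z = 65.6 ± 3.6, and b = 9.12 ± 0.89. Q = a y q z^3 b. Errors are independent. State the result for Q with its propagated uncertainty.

Q is a product of powers, so relative uncertainties combine in quadrature:
  (1·δa/a)² = (1×0.0168)² = 0.000281;  (1·δy/y)² = (1×0.100)² = 0.0100;  (1·δq/q)² = (1×0.0332)² = 0.00110;  (3·δz/z)² = (3×0.0549)² = 0.0271;  (1·δb/b)² = (1×0.0976)² = 0.00952
δQ/Q = √(0.0480) = 0.219
Q = 3.42e+11, so δQ = 0.219 × 3.42e+11 = 7.5e+10.

(3.42 ± 0.750) × 10^11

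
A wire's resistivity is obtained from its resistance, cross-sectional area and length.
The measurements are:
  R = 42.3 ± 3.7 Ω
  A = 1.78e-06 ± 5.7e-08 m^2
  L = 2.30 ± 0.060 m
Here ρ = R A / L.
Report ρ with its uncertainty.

Products/powers → add relative errors in quadrature, weighted by exponent:
  (1·δR/R)² = (1×0.0875)² = 0.00765;  (1·δA/A)² = (1×0.0320)² = 0.00103;  (-1·δL/L)² = (-1×0.0261)² = 0.000681
δρ/ρ = √(0.00936) = 0.0967
ρ = 3.27e-05 Ω·m, so δρ = 0.0967 × 3.27e-05 = 3.17e-06 Ω·m.

(3.27 ± 0.317) × 10^-5 Ω·m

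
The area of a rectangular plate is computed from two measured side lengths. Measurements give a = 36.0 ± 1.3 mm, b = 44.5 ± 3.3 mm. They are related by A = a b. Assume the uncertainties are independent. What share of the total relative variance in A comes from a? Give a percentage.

(δA/A)² = (1·δa/a)² + (1·δb/b)²
  a term: (1×0.0361)² = 0.00130
  b term: (1×0.0742)² = 0.00550
Total = 0.00680. Share from a = 0.00130/0.00680 = 0.192.

19.2%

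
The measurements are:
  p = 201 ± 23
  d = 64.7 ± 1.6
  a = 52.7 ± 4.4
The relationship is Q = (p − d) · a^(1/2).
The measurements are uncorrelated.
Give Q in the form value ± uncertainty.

Let u = p − d = 136. δu = √(δp² + δd²) = √(529 + 2.56) = 23.1, so δu/u = 0.169.
Q is then a monomial in u, a:
δQ/Q = √((δu/u)² + (½·δa/a)²) = √(0.0286 + 0.00174) = 0.174
Q = 989, so δQ = 0.174 × 989 = 172.

989 ± 172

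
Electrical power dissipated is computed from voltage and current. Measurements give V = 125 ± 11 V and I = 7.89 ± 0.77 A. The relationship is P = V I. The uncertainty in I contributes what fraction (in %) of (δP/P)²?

55.2%

(δP/P)² = (1·δV/V)² + (1·δI/I)²
  V term: (1×0.0880)² = 0.00774
  I term: (1×0.0976)² = 0.00952
Total = 0.0173. Share from I = 0.00952/0.0173 = 0.552.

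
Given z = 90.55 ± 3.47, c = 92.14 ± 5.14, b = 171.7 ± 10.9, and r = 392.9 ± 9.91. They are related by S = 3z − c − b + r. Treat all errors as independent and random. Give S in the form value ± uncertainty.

For a sum/difference, combine absolute errors in quadrature:
  (3·δz)² = 108;  (δc)² = 26.4;  (δb)² = 119;  (δr)² = 98.2
δS = √(352) = 18.8
S = 400.7.

400.7 ± 18.8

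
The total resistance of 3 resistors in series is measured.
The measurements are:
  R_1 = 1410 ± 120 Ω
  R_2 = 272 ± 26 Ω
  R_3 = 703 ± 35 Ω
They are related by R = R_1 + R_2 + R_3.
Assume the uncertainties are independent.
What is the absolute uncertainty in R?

128 Ω

Sums and differences: (δR)² = Σ (cᵢ δxᵢ)².
  (δR_1)² = 14400;  (δR_2)² = 676;  (δR_3)² = 1220
δR = √(16300) = 128 Ω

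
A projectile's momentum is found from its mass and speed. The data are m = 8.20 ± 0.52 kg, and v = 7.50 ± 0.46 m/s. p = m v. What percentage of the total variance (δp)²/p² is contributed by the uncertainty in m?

(δp/p)² = (1·δm/m)² + (1·δv/v)²
  m term: (1×0.0634)² = 0.00402
  v term: (1×0.0613)² = 0.00376
Total = 0.00778. Share from m = 0.00402/0.00778 = 0.517.

51.7%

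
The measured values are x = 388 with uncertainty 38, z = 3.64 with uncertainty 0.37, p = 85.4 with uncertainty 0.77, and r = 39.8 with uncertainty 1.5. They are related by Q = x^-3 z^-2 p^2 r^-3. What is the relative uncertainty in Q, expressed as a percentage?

Since Q is a product/quotient, work with relative uncertainties:
  (-3·δx/x)² = (-3×0.0979)² = 0.0863;  (-2·δz/z)² = (-2×0.102)² = 0.0413;  (2·δp/p)² = (2×0.00902)² = 0.000325;  (-3·δr/r)² = (-3×0.0377)² = 0.0128
δQ/Q = √(0.141) = 0.375

37.5%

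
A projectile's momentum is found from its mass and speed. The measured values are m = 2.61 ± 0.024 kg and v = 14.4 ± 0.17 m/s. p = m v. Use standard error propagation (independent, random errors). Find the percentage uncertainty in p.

1.50%

Products/powers → add relative errors in quadrature, weighted by exponent:
  (1·δm/m)² = (1×0.00920)² = 8.46e-05;  (1·δv/v)² = (1×0.0118)² = 0.000139
δp/p = √(0.000224) = 0.0150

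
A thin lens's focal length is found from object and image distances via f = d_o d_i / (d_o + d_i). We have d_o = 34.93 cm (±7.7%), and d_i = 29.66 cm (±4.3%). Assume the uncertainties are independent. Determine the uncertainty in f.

∂f/∂d_o = (d_i/(d_o+d_i))² = 0.211;  ∂f/∂d_i = (d_o/(d_o+d_i))² = 0.292
δf = √((∂f/∂d_o · δd_o)² + (∂f/∂d_i · δd_i)²) = √(0.322 + 0.139) = 0.679 cm

0.679 cm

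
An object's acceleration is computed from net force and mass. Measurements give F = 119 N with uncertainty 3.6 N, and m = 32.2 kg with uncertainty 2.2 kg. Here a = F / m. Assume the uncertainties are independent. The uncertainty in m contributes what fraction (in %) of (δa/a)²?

83.6%

(δa/a)² = (1·δF/F)² + (-1·δm/m)²
  F term: (1×0.0303)² = 0.000915
  m term: (-1×0.0683)² = 0.00467
Total = 0.00558. Share from m = 0.00467/0.00558 = 0.836.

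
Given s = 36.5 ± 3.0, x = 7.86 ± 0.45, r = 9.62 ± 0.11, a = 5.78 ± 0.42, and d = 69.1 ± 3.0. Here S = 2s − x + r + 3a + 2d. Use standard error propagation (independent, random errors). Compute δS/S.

S is a linear combination, so absolute uncertainties add in quadrature:
  (2·δs)² = 36.0;  (δx)² = 0.203;  (δr)² = 0.0121;  (3·δa)² = 1.59;  (2·δd)² = 36.0
δS = √(73.8) = 8.59
S = 230, so δS/S = 8.59/230 = 0.0373.

0.0373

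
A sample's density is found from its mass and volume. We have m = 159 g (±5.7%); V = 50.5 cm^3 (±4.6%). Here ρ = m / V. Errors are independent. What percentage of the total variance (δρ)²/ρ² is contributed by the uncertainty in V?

39.4%

(δρ/ρ)² = (1·δm/m)² + (-1·δV/V)²
  m term: (1×0.0570)² = 0.00325
  V term: (-1×0.0460)² = 0.00212
Total = 0.00536. Share from V = 0.00212/0.00536 = 0.394.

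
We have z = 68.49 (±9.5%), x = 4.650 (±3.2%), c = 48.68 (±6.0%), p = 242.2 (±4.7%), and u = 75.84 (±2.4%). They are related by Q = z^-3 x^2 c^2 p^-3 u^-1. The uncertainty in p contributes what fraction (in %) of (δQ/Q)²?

16.5%

(δQ/Q)² = (-3·δz/z)² + (2·δx/x)² + (2·δc/c)² + (-3·δp/p)² + (-1·δu/u)²
  z term: (-3×0.0950)² = 0.0812
  x term: (2×0.0320)² = 0.00410
  c term: (2×0.0600)² = 0.0144
  p term: (-3×0.0470)² = 0.0199
  u term: (-1×0.0240)² = 0.000576
Total = 0.120. Share from p = 0.0199/0.120 = 0.165.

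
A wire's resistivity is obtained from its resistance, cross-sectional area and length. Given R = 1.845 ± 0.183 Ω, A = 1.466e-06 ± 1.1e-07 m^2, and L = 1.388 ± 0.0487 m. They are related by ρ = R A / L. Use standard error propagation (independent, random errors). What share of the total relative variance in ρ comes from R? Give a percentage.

(δρ/ρ)² = (1·δR/R)² + (1·δA/A)² + (-1·δL/L)²
  R term: (1×0.0992)² = 0.00984
  A term: (1×0.0750)² = 0.00563
  L term: (-1×0.0351)² = 0.00123
Total = 0.0167. Share from R = 0.00984/0.0167 = 0.589.

58.9%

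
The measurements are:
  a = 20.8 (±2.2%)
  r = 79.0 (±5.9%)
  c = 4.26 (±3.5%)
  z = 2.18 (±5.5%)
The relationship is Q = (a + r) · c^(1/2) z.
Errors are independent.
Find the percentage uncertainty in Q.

Let u = a + r = 99.8. δu = √(δa² + δr²) = √(0.209 + 21.7) = 4.68, so δu/u = 0.0469.
Q is then a monomial in u, c, z:
δQ/Q = √((δu/u)² + (½·δc/c)² + (1·δz/z)²) = √(0.00220 + 0.000306 + 0.00302) = 0.0744

7.44%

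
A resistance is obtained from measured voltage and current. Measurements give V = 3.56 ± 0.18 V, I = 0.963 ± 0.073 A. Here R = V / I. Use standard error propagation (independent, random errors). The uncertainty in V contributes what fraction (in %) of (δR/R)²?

(δR/R)² = (1·δV/V)² + (-1·δI/I)²
  V term: (1×0.0506)² = 0.00256
  I term: (-1×0.0758)² = 0.00575
Total = 0.00830. Share from V = 0.00256/0.00830 = 0.308.

30.8%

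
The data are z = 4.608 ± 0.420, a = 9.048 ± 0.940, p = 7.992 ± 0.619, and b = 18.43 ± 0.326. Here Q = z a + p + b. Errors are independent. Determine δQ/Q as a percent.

8.52%

Let w = z·a = 41.69. δw/w = √((1·δz/z)² + (1·δa/a)²) = √(0.00831 + 0.0108) = 0.138, so δw = 5.76.
Q = w + p + b: δQ = √(δw² + δp² + δb²) = √(33.2 + 0.383 + 0.106) = 5.80
Q = 68.12, so δQ/Q = 5.80/68.12 = 0.0852.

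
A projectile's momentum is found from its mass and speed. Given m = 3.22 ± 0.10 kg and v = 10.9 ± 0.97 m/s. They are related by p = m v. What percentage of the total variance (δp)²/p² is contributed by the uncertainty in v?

89.1%

(δp/p)² = (1·δm/m)² + (1·δv/v)²
  m term: (1×0.0311)² = 0.000964
  v term: (1×0.0890)² = 0.00792
Total = 0.00888. Share from v = 0.00792/0.00888 = 0.891.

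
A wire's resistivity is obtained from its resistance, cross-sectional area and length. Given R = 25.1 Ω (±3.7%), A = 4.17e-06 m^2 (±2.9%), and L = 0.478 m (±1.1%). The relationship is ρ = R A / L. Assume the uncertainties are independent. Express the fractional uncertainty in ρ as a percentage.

4.83%

Products/powers → add relative errors in quadrature, weighted by exponent:
  (1·δR/R)² = (1×0.0370)² = 0.00137;  (1·δA/A)² = (1×0.0290)² = 0.000841;  (-1·δL/L)² = (-1×0.0110)² = 0.000121
δρ/ρ = √(0.00233) = 0.0483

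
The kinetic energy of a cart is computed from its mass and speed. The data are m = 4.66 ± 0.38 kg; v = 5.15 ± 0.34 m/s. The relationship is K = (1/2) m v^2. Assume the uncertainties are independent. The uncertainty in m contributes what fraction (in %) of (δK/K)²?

27.6%

(δK/K)² = (1·δm/m)² + (2·δv/v)²
  m term: (1×0.0815)² = 0.00665
  v term: (2×0.0660)² = 0.0174
Total = 0.0241. Share from m = 0.00665/0.0241 = 0.276.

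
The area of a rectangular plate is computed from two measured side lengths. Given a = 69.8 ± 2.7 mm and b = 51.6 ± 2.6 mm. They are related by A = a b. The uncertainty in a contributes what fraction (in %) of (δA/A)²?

(δA/A)² = (1·δa/a)² + (1·δb/b)²
  a term: (1×0.0387)² = 0.00150
  b term: (1×0.0504)² = 0.00254
Total = 0.00404. Share from a = 0.00150/0.00404 = 0.371.

37.1%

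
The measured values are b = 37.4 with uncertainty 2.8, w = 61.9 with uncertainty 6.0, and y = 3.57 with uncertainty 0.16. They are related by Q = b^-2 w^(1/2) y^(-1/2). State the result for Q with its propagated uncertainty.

Since Q is a product/quotient, work with relative uncertainties:
  (-2·δb/b)² = (-2×0.0749)² = 0.0224;  (½·δw/w)² = (0.5×0.0969)² = 0.00235;  (−½·δy/y)² = (-0.5×0.0448)² = 0.000502
δQ/Q = √(0.0253) = 0.159
Q = 0.00298, so δQ = 0.159 × 0.00298 = 0.000473.

0.00298 ± 0.000473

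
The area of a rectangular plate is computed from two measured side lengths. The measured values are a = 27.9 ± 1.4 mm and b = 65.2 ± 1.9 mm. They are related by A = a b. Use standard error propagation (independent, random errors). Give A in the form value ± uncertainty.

1820 ± 106 mm^2

A is a product of powers, so relative uncertainties combine in quadrature:
  (1·δa/a)² = (1×0.0502)² = 0.00252;  (1·δb/b)² = (1×0.0291)² = 0.000849
δA/A = √(0.00337) = 0.0580
A = 1820 mm^2, so δA = 0.0580 × 1820 = 106 mm^2.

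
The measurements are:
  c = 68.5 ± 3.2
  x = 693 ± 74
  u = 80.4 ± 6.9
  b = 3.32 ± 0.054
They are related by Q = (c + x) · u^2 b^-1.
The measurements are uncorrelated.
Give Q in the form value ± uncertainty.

Let w = c + x = 762. δw = √(δc² + δx²) = √(10.2 + 5480) = 74.1, so δw/w = 0.0973.
Q is then a monomial in w, u, b:
δQ/Q = √((δw/w)² + (2·δu/u)² + (-1·δb/b)²) = √(0.00946 + 0.0295 + 0.000265) = 0.198
Q = 1.48e+06, so δQ = 0.198 × 1.48e+06 = 2.94e+05.

(1.48 ± 0.294) × 10^6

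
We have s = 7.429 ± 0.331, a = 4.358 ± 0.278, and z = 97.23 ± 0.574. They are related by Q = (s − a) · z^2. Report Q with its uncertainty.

Let u = s − a = 3.071. δu = √(δs² + δa²) = √(0.110 + 0.0773) = 0.432, so δu/u = 0.141.
Q is then a monomial in u, z:
δQ/Q = √((δu/u)² + (2·δz/z)²) = √(0.0198 + 0.000139) = 0.141
Q = 29030, so δQ = 0.141 × 29030 = 4100.

29030 ± 4100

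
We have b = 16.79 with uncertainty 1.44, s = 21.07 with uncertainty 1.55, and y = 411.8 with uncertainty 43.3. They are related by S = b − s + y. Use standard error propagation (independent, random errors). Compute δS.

Sums and differences: (δS)² = Σ (cᵢ δxᵢ)².
  (δb)² = 2.07;  (δs)² = 2.40;  (δy)² = 1870
δS = √(1880) = 43.4

43.4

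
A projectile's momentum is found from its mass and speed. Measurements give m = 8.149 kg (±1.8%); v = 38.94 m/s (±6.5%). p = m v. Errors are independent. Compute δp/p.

0.0674

Products/powers → add relative errors in quadrature, weighted by exponent:
  (1·δm/m)² = (1×0.0180)² = 0.000324;  (1·δv/v)² = (1×0.0650)² = 0.00423
δp/p = √(0.00455) = 0.0674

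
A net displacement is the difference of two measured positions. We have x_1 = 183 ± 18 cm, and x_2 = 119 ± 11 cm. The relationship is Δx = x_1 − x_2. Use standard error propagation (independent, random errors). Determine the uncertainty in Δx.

21.1 cm

Δx is a linear combination, so absolute uncertainties add in quadrature:
  (δx_1)² = 324;  (δx_2)² = 121
δΔx = √(445) = 21.1 cm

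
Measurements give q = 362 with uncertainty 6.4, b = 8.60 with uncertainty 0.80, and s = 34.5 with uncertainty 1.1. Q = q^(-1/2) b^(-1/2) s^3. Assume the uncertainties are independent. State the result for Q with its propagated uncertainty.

736 ± 78.5

Relative error in a monomial: (δQ/Q)² = Σ (nᵢ · δxᵢ/xᵢ)².
  (−½·δq/q)² = (-0.5×0.0177)² = 7.81e-05;  (−½·δb/b)² = (-0.5×0.0930)² = 0.00216;  (3·δs/s)² = (3×0.0319)² = 0.00915
δQ/Q = √(0.0114) = 0.107
Q = 736, so δQ = 0.107 × 736 = 78.5.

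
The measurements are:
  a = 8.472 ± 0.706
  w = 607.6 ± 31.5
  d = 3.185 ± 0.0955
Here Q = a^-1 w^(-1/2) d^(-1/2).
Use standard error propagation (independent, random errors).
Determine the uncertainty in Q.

Each factor contributes (exponent × relative error)² to (δQ/Q)²:
  (-1·δa/a)² = (-1×0.0833)² = 0.00694;  (−½·δw/w)² = (-0.5×0.0518)² = 0.000672;  (−½·δd/d)² = (-0.5×0.0300)² = 0.000225
δQ/Q = √(0.00784) = 0.0886
Q = 0.002683, so δQ = 0.0886 × 0.002683 = 0.000238.

0.000238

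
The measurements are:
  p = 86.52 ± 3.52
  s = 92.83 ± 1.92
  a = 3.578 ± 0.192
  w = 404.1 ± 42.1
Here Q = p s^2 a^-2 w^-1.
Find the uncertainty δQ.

Since Q is a product/quotient, work with relative uncertainties:
  (1·δp/p)² = (1×0.0407)² = 0.00166;  (2·δs/s)² = (2×0.0207)² = 0.00171;  (-2·δa/a)² = (-2×0.0537)² = 0.0115;  (-1·δw/w)² = (-1×0.104)² = 0.0109
δQ/Q = √(0.0257) = 0.160
Q = 144.1, so δQ = 0.160 × 144.1 = 23.1.

23.1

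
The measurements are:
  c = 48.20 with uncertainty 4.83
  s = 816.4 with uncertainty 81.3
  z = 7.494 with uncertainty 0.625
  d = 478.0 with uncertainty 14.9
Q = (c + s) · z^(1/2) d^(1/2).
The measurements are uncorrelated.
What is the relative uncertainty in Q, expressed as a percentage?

Let u = c + s = 864.6. δu = √(δc² + δs²) = √(23.3 + 6610) = 81.4, so δu/u = 0.0942.
Q is then a monomial in u, z, d:
δQ/Q = √((δu/u)² + (½·δz/z)² + (½·δd/d)²) = √(0.00887 + 0.00174 + 0.000243) = 0.104

10.4%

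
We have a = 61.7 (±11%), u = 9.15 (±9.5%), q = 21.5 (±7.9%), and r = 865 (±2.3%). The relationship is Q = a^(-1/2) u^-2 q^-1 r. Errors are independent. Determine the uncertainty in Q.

0.0131

Products/powers → add relative errors in quadrature, weighted by exponent:
  (−½·δa/a)² = (-0.5×0.110)² = 0.00302;  (-2·δu/u)² = (-2×0.0950)² = 0.0361;  (-1·δq/q)² = (-1×0.0790)² = 0.00624;  (1·δr/r)² = (1×0.0230)² = 0.000529
δQ/Q = √(0.0459) = 0.214
Q = 0.0612, so δQ = 0.214 × 0.0612 = 0.0131.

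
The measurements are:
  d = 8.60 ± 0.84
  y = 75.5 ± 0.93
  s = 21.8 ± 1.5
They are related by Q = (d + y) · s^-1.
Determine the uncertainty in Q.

Let u = d + y = 84.1. δu = √(δd² + δy²) = √(0.706 + 0.865) = 1.25, so δu/u = 0.0149.
Q is then a monomial in u, s:
δQ/Q = √((δu/u)² + (-1·δs/s)²) = √(0.000222 + 0.00473) = 0.0704
Q = 3.86, so δQ = 0.0704 × 3.86 = 0.272.

0.272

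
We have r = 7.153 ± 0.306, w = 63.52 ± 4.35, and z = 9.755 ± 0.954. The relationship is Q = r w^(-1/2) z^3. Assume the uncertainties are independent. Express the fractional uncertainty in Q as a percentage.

Products/powers → add relative errors in quadrature, weighted by exponent:
  (1·δr/r)² = (1×0.0428)² = 0.00183;  (−½·δw/w)² = (-0.5×0.0685)² = 0.00117;  (3·δz/z)² = (3×0.0978)² = 0.0861
δQ/Q = √(0.0891) = 0.298

29.8%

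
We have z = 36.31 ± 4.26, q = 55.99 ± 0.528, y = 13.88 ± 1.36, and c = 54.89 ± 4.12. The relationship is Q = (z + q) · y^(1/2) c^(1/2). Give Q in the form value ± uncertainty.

Let u = z + q = 92.30. δu = √(δz² + δq²) = √(18.1 + 0.279) = 4.29, so δu/u = 0.0465.
Q is then a monomial in u, y, c:
δQ/Q = √((δu/u)² + (½·δy/y)² + (½·δc/c)²) = √(0.00216 + 0.00240 + 0.00141) = 0.0773
Q = 2548, so δQ = 0.0773 × 2548 = 197.

2548 ± 197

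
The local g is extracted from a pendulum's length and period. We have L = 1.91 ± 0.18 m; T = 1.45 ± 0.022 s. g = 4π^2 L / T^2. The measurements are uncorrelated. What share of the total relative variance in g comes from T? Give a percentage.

(δg/g)² = (1·δL/L)² + (-2·δT/T)²
  L term: (1×0.0942)² = 0.00888
  T term: (-2×0.0152)² = 0.000921
Total = 0.00980. Share from T = 0.000921/0.00980 = 0.0939.

9.39%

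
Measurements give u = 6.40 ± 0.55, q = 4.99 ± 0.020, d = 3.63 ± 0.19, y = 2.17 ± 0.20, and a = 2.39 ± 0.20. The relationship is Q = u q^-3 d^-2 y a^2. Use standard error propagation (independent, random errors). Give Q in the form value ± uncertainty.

Relative error in a monomial: (δQ/Q)² = Σ (nᵢ · δxᵢ/xᵢ)².
  (1·δu/u)² = (1×0.0859)² = 0.00739;  (-3·δq/q)² = (-3×0.00401)² = 0.000145;  (-2·δd/d)² = (-2×0.0523)² = 0.0110;  (1·δy/y)² = (1×0.0922)² = 0.00849;  (2·δa/a)² = (2×0.0837)² = 0.0280
δQ/Q = √(0.0550) = 0.235
Q = 0.0485, so δQ = 0.235 × 0.0485 = 0.0114.

0.0485 ± 0.0114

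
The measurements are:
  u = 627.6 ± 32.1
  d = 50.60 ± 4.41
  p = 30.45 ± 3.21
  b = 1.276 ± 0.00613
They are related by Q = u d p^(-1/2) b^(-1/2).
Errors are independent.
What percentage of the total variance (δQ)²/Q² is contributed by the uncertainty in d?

(δQ/Q)² = (1·δu/u)² + (1·δd/d)² + (−½·δp/p)² + (−½·δb/b)²
  u term: (1×0.0511)² = 0.00262
  d term: (1×0.0872)² = 0.00760
  p term: (-0.5×0.105)² = 0.00278
  b term: (-0.5×0.00480)² = 5.77e-06
Total = 0.0130. Share from d = 0.00760/0.0130 = 0.584.

58.4%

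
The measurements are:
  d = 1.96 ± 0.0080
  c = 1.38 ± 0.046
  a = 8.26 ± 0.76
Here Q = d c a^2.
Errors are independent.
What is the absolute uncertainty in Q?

34.5

Since Q is a product/quotient, work with relative uncertainties:
  (1·δd/d)² = (1×0.00408)² = 1.67e-05;  (1·δc/c)² = (1×0.0333)² = 0.00111;  (2·δa/a)² = (2×0.0920)² = 0.0339
δQ/Q = √(0.0350) = 0.187
Q = 185, so δQ = 0.187 × 185 = 34.5.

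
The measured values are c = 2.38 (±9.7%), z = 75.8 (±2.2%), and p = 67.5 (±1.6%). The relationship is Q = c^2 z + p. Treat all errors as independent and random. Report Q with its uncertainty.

497 ± 83.8

Let w = c^2·z = 429. δw/w = √((2·δc/c)² + (1·δz/z)²) = √(0.0376 + 0.000484) = 0.195, so δw = 83.8.
Q = w + p: δQ = √(δw² + δp²) = √(7030 + 1.17) = 83.8
Q = 497.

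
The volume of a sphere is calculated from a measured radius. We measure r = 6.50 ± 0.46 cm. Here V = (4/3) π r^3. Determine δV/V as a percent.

21.2%

Products/powers → add relative errors in quadrature, weighted by exponent:
  (3·δr/r)² = (3×0.0708)² = 0.0451
δV/V = √(0.0451) = 0.212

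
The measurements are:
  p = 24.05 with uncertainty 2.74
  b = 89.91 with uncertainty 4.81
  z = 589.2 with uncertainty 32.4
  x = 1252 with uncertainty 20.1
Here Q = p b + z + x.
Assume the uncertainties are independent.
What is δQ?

275

Let w = p·b = 2162. δw/w = √((1·δp/p)² + (1·δb/b)²) = √(0.0130 + 0.00286) = 0.126, so δw = 272.
Q = w + z + x: δQ = √(δw² + δz² + δx²) = √(74100 + 1050 + 404) = 275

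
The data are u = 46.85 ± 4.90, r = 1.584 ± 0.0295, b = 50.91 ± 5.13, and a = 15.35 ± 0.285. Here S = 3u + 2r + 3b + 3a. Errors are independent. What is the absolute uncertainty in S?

21.3

Sums and differences: (δS)² = Σ (cᵢ δxᵢ)².
  (3·δu)² = 216;  (2·δr)² = 0.00348;  (3·δb)² = 237;  (3·δa)² = 0.731
δS = √(454) = 21.3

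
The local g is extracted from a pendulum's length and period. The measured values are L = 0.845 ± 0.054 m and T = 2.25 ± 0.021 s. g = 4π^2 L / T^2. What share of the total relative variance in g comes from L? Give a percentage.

(δg/g)² = (1·δL/L)² + (-2·δT/T)²
  L term: (1×0.0639)² = 0.00408
  T term: (-2×0.00933)² = 0.000348
Total = 0.00443. Share from L = 0.00408/0.00443 = 0.921.

92.1%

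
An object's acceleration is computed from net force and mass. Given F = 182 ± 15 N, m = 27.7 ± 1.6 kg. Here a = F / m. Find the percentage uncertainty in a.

Each factor contributes (exponent × relative error)² to (δa/a)²:
  (1·δF/F)² = (1×0.0824)² = 0.00679;  (-1·δm/m)² = (-1×0.0578)² = 0.00334
δa/a = √(0.0101) = 0.101

10.1%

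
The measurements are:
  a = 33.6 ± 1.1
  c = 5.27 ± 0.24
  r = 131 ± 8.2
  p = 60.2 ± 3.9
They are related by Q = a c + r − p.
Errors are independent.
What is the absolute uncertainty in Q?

13.5

Let w = a·c = 177. δw/w = √((1·δa/a)² + (1·δc/c)²) = √(0.00107 + 0.00207) = 0.0561, so δw = 9.93.
Q = w + r − p: δQ = √(δw² + δr² + δp²) = √(98.6 + 67.2 + 15.2) = 13.5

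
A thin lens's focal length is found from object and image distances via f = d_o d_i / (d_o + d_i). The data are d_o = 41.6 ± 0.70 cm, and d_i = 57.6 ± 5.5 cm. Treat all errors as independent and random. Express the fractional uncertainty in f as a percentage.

4.12%

∂f/∂d_o = (d_i/(d_o+d_i))² = 0.337;  ∂f/∂d_i = (d_o/(d_o+d_i))² = 0.176
δf = √((∂f/∂d_o · δd_o)² + (∂f/∂d_i · δd_i)²) = √(0.0557 + 0.936) = 0.996 cm
f = 24.2 cm, so δf/f = 0.996/24.2 = 0.0412.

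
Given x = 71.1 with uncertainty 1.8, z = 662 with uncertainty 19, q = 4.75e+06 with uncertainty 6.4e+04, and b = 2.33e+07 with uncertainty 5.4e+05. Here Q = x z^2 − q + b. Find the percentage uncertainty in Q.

Let p = x·z^2 = 3.12e+07. δp/p = √((1·δx/x)² + (2·δz/z)²) = √(0.000641 + 0.00329) = 0.0627, so δp = 1.95e+06.
Q = p − q + b: δQ = √(δp² + δq² + δb²) = √(3.82e+12 + 4.1e+09 + 2.92e+11) = 2.03e+06
Q = 4.97e+07, so δQ/Q = 2.03e+06/4.97e+07 = 0.0408.

4.08%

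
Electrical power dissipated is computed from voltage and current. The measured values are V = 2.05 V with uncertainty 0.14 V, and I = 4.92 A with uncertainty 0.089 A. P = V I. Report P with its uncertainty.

10.1 ± 0.713 W

For a monomial P ∝ V, I, fractional errors add in quadrature:
  (1·δV/V)² = (1×0.0683)² = 0.00466;  (1·δI/I)² = (1×0.0181)² = 0.000327
δP/P = √(0.00499) = 0.0706
P = 10.1 W, so δP = 0.0706 × 10.1 = 0.713 W.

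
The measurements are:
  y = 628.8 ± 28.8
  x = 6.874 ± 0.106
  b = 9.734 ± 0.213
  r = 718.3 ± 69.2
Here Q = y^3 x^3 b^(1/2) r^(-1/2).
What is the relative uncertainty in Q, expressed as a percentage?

15.3%

Each factor contributes (exponent × relative error)² to (δQ/Q)²:
  (3·δy/y)² = (3×0.0458)² = 0.0189;  (3·δx/x)² = (3×0.0154)² = 0.00214;  (½·δb/b)² = (0.5×0.0219)² = 0.000120;  (−½·δr/r)² = (-0.5×0.0963)² = 0.00232
δQ/Q = √(0.0235) = 0.153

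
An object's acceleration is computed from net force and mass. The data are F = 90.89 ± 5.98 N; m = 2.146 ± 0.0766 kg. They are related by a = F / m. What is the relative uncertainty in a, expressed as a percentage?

Products/powers → add relative errors in quadrature, weighted by exponent:
  (1·δF/F)² = (1×0.0658)² = 0.00433;  (-1·δm/m)² = (-1×0.0357)² = 0.00127
δa/a = √(0.00560) = 0.0749

7.49%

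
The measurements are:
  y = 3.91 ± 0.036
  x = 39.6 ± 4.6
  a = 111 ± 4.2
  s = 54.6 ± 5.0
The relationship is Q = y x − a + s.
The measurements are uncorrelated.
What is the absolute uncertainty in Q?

19.2

Let p = y·x = 155. δp/p = √((1·δy/y)² + (1·δx/x)²) = √(8.48e-05 + 0.0135) = 0.117, so δp = 18.0.
Q = p − a + s: δQ = √(δp² + δa² + δs²) = √(326 + 17.6 + 25.0) = 19.2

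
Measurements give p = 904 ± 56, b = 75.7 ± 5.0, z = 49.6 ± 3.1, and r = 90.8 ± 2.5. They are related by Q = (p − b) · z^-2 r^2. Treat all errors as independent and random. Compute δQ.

Let u = p − b = 828. δu = √(δp² + δb²) = √(3140 + 25.0) = 56.2, so δu/u = 0.0679.
Q is then a monomial in u, z, r:
δQ/Q = √((δu/u)² + (-2·δz/z)² + (2·δr/r)²) = √(0.00461 + 0.0156 + 0.00303) = 0.153
Q = 2780, so δQ = 0.153 × 2780 = 423.

423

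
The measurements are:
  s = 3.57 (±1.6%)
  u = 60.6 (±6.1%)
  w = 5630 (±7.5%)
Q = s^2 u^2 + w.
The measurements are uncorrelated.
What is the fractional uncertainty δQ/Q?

Let p = s^2·u^2 = 46800. δp/p = √((2·δs/s)² + (2·δu/u)²) = √(0.00102 + 0.0149) = 0.126, so δp = 5900.
Q = p + w: δQ = √(δp² + δw²) = √(3.48e+07 + 1.78e+05) = 5920
Q = 52400, so δQ/Q = 5920/52400 = 0.113.

0.113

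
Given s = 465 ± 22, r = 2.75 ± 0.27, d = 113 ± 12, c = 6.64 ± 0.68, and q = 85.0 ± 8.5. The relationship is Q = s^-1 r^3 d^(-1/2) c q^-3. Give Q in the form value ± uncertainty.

Relative error in a monomial: (δQ/Q)² = Σ (nᵢ · δxᵢ/xᵢ)².
  (-1·δs/s)² = (-1×0.0473)² = 0.00224;  (3·δr/r)² = (3×0.0982)² = 0.0868;  (−½·δd/d)² = (-0.5×0.106)² = 0.00282;  (1·δc/c)² = (1×0.102)² = 0.0105;  (-3·δq/q)² = (-3×0.100)² = 0.0900
δQ/Q = √(0.192) = 0.439
Q = 4.55e-08, so δQ = 0.439 × 4.55e-08 = 1.99e-08.

(4.55 ± 1.99) × 10^-8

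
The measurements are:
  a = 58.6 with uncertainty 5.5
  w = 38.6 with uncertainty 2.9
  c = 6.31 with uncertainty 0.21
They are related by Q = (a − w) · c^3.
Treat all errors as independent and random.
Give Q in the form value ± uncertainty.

5020 ± 1640

Let u = a − w = 20.0. δu = √(δa² + δw²) = √(30.2 + 8.41) = 6.22, so δu/u = 0.311.
Q is then a monomial in u, c:
δQ/Q = √((δu/u)² + (3·δc/c)²) = √(0.0966 + 0.00997) = 0.327
Q = 5020, so δQ = 0.327 × 5020 = 1640.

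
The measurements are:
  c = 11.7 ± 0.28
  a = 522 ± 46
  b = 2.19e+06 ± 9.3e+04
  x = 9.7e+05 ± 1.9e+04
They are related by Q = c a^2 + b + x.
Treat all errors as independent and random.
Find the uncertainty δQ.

5.75e+05

Let p = c·a^2 = 3.19e+06. δp/p = √((1·δc/c)² + (2·δa/a)²) = √(0.000573 + 0.0311) = 0.178, so δp = 5.67e+05.
Q = p + b + x: δQ = √(δp² + δb² + δx²) = √(3.22e+11 + 8.65e+09 + 3.61e+08) = 5.75e+05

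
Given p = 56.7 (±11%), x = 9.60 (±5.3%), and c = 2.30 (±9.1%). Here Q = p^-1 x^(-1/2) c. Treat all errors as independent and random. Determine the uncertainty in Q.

Since Q is a product/quotient, work with relative uncertainties:
  (-1·δp/p)² = (-1×0.110)² = 0.0121;  (−½·δx/x)² = (-0.5×0.0530)² = 0.000702;  (1·δc/c)² = (1×0.0910)² = 0.00828
δQ/Q = √(0.0211) = 0.145
Q = 0.0131, so δQ = 0.145 × 0.0131 = 0.00190.

0.00190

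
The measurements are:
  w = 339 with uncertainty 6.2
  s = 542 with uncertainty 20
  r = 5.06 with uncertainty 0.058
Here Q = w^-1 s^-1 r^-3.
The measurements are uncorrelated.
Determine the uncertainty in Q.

Since Q is a product/quotient, work with relative uncertainties:
  (-1·δw/w)² = (-1×0.0183)² = 0.000334;  (-1·δs/s)² = (-1×0.0369)² = 0.00136;  (-3·δr/r)² = (-3×0.0115)² = 0.00118
δQ/Q = √(0.00288) = 0.0537
Q = 4.2e-08, so δQ = 0.0537 × 4.2e-08 = 2.25e-09.

2.25e-09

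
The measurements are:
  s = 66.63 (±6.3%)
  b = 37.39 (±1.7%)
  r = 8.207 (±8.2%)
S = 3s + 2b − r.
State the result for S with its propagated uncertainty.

Sums and differences: (δS)² = Σ (cᵢ δxᵢ)².
  (3·δs)² = 159;  (2·δb)² = 1.62;  (δr)² = 0.453
δS = √(161) = 12.7
S = 266.5.

266.5 ± 12.7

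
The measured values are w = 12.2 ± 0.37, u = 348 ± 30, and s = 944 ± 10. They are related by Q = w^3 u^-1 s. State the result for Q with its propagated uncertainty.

4930 ± 620

For a monomial Q ∝ w^3, u^-1, s, fractional errors add in quadrature:
  (3·δw/w)² = (3×0.0303)² = 0.00828;  (-1·δu/u)² = (-1×0.0862)² = 0.00743;  (1·δs/s)² = (1×0.0106)² = 0.000112
δQ/Q = √(0.0158) = 0.126
Q = 4930, so δQ = 0.126 × 4930 = 620.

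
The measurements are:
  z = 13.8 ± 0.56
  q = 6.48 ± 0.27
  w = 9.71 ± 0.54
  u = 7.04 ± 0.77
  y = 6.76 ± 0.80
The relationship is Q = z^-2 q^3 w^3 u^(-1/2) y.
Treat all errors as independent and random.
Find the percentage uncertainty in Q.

25.9%

For a monomial Q ∝ z^-2, q^3, w^3, u^(-1/2), y, fractional errors add in quadrature:
  (-2·δz/z)² = (-2×0.0406)² = 0.00659;  (3·δq/q)² = (3×0.0417)² = 0.0156;  (3·δw/w)² = (3×0.0556)² = 0.0278;  (−½·δu/u)² = (-0.5×0.109)² = 0.00299;  (1·δy/y)² = (1×0.118)² = 0.0140
δQ/Q = √(0.0670) = 0.259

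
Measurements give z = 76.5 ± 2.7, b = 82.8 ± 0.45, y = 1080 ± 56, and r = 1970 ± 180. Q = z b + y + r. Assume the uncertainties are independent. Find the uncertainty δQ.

294

Let p = z·b = 6330. δp/p = √((1·δz/z)² + (1·δb/b)²) = √(0.00125 + 2.95e-05) = 0.0357, so δp = 226.
Q = p + y + r: δQ = √(δp² + δy² + δr²) = √(51200 + 3140 + 32400) = 294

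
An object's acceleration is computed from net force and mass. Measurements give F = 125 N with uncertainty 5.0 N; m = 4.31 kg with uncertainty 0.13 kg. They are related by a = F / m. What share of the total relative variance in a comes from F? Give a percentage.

(δa/a)² = (1·δF/F)² + (-1·δm/m)²
  F term: (1×0.0400)² = 0.00160
  m term: (-1×0.0302)² = 0.000910
Total = 0.00251. Share from F = 0.00160/0.00251 = 0.638.

63.8%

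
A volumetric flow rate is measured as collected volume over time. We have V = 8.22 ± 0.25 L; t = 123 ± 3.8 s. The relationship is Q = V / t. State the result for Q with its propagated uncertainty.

0.0668 ± 0.00290 L/s

Each factor contributes (exponent × relative error)² to (δQ/Q)²:
  (1·δV/V)² = (1×0.0304)² = 0.000925;  (-1·δt/t)² = (-1×0.0309)² = 0.000954
δQ/Q = √(0.00188) = 0.0434
Q = 0.0668 L/s, so δQ = 0.0434 × 0.0668 = 0.00290 L/s.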